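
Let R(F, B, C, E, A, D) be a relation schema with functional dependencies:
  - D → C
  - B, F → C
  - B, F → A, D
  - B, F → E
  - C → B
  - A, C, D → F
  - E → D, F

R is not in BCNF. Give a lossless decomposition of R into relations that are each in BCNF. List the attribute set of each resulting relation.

{A, D, E, F}; {B, C}; {C, D}

Candidate keys of the original relation: {A, D}, {B, F}, {C, F}, {D, F}, {E}.
Within {A, B, C, D, E, F}: {D}⁺ ∩ {A, B, C, D, E, F} = {B, C, D}, not the whole set, so D → B, C violates BCNF; decompose into {B, C, D} and {A, D, E, F}.
Within {B, C, D}: {C}⁺ ∩ {B, C, D} = {B, C}, not the whole set, so C → B violates BCNF; decompose into {B, C} and {C, D}.
{B, C} has no BCNF violation.
{C, D} has no BCNF violation.
{A, D, E, F} has no BCNF violation.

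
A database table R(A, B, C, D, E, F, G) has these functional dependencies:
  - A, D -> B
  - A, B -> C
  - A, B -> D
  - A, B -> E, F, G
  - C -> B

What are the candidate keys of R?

No FD produces {A}, so it must be in every candidate key.
Closure of {A, B} is {A, B, C, D, E, F, G}, the whole schema; {A, B} is a candidate key.
Closure of {A, C} is {A, B, C, D, E, F, G}, the whole schema; {A, C} is a candidate key.
Closure of {A, D} is {A, B, C, D, E, F, G}, the whole schema; {A, D} is a candidate key.
No proper subset of any of these is a key, and no other minimal superkey exists.

{A, B}, {A, C}, {A, D}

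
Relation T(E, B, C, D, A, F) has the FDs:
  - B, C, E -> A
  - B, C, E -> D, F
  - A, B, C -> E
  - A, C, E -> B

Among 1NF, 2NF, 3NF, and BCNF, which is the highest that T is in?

Candidate keys: {A, B, C}, {A, C, E}, {B, C, E}. Prime attributes: {A, B, C, E}.
Each dependency's left side is a superkey — BCNF holds.

BCNF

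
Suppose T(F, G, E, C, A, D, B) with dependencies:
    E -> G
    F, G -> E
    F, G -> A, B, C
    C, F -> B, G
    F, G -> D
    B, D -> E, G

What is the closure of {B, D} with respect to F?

{B, D, E, G}

Start with {B, D}.
B, D -> E, G applies; add {E, G} → now {B, D, E, G}.
No further FD applies.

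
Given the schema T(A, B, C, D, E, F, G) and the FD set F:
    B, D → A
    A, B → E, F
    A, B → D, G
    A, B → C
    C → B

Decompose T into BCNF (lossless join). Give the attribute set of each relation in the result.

Candidate keys of the original relation: {A, B}, {A, C}, {B, D}, {C, D}.
{A, B, C, D, E, F, G}: {C} determines {B, C} here but is not a superkey — split on C → B, giving {B, C} and {A, C, D, E, F, G}.
{B, C} has no BCNF violation.
{A, C, D, E, F, G} has no BCNF violation.

{A, C, D, E, F, G}; {B, C}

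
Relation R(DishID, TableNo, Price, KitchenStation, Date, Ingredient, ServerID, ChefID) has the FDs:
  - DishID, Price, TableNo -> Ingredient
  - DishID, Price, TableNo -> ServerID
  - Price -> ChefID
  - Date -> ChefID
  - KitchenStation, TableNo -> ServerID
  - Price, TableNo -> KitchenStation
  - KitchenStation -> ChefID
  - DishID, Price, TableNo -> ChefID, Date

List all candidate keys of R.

Attributes never on any right-hand side: {DishID, Price, TableNo} — every candidate key must contain all of them.
{DishID, Price, TableNo} is a candidate key since {DishID, Price, TableNo}⁺ = {ChefID, Date, DishID, Ingredient, KitchenStation, Price, ServerID, TableNo} covers every attribute.
Every other attribute set either contains this one or has a smaller closure.

{DishID, Price, TableNo}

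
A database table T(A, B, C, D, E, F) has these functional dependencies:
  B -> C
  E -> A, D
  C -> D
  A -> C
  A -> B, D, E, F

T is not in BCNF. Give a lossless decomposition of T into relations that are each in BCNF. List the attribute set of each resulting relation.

{A, B, E, F}; {B, C}; {C, D}

Candidate keys of the original relation: {A}, {E}.
{A, B, C, D, E, F}: {B} determines {B, C, D} here but is not a superkey — split on B -> C, D, giving {B, C, D} and {A, B, E, F}.
{B, C, D}: {C} determines {C, D} here but is not a superkey — split on C -> D, giving {C, D} and {B, C}.
{C, D}: every determinant is a superkey — BCNF.
{B, C}: every determinant is a superkey — BCNF.
{A, B, E, F}: every determinant is a superkey — BCNF.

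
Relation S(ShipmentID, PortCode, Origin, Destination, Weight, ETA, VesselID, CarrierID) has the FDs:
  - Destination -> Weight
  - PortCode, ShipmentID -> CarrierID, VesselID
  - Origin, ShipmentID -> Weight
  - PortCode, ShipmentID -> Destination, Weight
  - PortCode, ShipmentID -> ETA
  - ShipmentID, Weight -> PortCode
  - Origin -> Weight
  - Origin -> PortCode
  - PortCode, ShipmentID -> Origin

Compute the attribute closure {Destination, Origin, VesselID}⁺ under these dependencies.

{Destination, Origin, PortCode, VesselID, Weight}

Start with {Destination, Origin, VesselID}.
Destination -> Weight applies; add {Weight} → now {Destination, Origin, VesselID, Weight}.
Origin -> PortCode applies; add {PortCode} → now {Destination, Origin, PortCode, VesselID, Weight}.
No further FD applies.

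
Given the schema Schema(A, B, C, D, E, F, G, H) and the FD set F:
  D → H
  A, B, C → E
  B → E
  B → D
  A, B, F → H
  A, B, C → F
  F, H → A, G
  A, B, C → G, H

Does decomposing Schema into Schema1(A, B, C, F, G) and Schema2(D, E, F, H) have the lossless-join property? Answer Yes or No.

Schema1 ∩ Schema2 = {F}; its closure under F is {F}.
Neither Schema1 nor Schema2 is contained in that closure, so the decomposition is lossy.

No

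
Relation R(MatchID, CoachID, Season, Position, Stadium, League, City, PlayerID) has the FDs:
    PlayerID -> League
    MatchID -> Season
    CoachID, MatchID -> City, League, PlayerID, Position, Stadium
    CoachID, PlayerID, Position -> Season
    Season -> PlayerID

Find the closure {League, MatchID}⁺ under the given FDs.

{League, MatchID, PlayerID, Season}

Start with {League, MatchID}.
MatchID -> Season applies; add {Season} → now {League, MatchID, Season}.
Season -> PlayerID applies; add {PlayerID} → now {League, MatchID, PlayerID, Season}.
No further FD applies.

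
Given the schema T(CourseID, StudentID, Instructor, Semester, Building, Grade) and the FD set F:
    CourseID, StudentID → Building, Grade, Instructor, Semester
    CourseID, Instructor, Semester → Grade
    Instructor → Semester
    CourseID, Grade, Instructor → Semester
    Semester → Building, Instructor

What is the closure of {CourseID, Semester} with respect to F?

{Building, CourseID, Grade, Instructor, Semester}

Start with {CourseID, Semester}.
Semester → Building, Instructor applies; add {Building, Instructor} → now {Building, CourseID, Instructor, Semester}.
CourseID, Instructor, Semester → Grade applies; add {Grade} → now {Building, CourseID, Grade, Instructor, Semester}.
No further FD applies.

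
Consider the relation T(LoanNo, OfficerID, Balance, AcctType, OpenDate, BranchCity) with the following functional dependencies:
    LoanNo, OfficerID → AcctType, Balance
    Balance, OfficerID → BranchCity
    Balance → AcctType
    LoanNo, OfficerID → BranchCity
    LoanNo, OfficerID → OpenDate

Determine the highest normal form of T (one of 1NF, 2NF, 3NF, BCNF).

Candidate key: {LoanNo, OfficerID}. Prime attributes: {LoanNo, OfficerID}.
Balance, OfficerID → BranchCity breaks BCNF: {Balance, OfficerID}⁺ = {AcctType, Balance, BranchCity, OfficerID}, so {Balance, OfficerID} is not a superkey.
Balance, OfficerID → BranchCity has non-prime {BranchCity} on the right and a non-superkey on the left, so 3NF fails.
No non-prime attribute depends on a proper subset of any candidate key, so 2NF holds.

2NF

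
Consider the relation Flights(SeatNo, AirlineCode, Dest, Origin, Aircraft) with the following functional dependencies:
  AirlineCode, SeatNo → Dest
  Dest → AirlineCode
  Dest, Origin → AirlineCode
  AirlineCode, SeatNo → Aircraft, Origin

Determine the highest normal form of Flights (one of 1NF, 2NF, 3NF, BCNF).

3NF

Candidate keys: {AirlineCode, SeatNo}, {Dest, SeatNo}. Prime attributes: {AirlineCode, Dest, SeatNo}.
For Dest → AirlineCode we have {Dest}⁺ = {AirlineCode, Dest}; {Dest} is not a superkey, so BCNF fails.
But every attribute on its right side ({AirlineCode}) is prime, and the same holds for every other non-superkey FD, so 3NF still holds.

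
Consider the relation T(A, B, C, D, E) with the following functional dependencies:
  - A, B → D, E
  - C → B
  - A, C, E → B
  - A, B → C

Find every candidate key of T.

Attributes never on any right-hand side: {A} — every candidate key must contain it.
{A, B}⁺ = {A, B, C, D, E}, which is every attribute, so {A, B} is a candidate key.
{A, C}⁺ = {A, B, C, D, E}, which is every attribute, so {A, C} is a candidate key.
Any other superkey properly contains one of these, so there are no further candidate keys.

{A, B}, {A, C}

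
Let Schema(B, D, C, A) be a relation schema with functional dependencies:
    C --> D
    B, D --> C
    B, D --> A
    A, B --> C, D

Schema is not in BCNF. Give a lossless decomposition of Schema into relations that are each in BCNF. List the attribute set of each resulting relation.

Candidate keys of the original relation: {A, B}, {B, C}, {B, D}.
{A, B, C, D}: {C} determines {C, D} here but is not a superkey — split on C --> D, giving {C, D} and {A, B, C}.
{C, D} is in BCNF.
{A, B, C} is in BCNF.

{A, B, C}; {C, D}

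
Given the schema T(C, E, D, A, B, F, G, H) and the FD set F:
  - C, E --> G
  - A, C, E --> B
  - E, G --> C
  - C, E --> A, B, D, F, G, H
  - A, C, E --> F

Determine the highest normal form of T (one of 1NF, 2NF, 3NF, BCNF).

BCNF

Candidate keys: {C, E}, {E, G}. Prime attributes: {C, E, G}.
Every FD has a superkey on the left, so the relation is in BCNF.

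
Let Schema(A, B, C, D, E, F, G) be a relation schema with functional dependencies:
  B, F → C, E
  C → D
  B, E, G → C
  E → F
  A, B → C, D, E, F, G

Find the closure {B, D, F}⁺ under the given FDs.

Start with {B, D, F}.
B, F → C, E applies; add {C, E} → now {B, C, D, E, F}.
No further FD applies.

{B, C, D, E, F}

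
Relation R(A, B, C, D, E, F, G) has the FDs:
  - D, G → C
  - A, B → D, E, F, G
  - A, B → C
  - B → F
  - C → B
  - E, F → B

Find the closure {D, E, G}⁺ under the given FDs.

Start with {D, E, G}.
D, G → C applies; add {C} → now {C, D, E, G}.
C → B applies; add {B} → now {B, C, D, E, G}.
B → F applies; add {F} → now {B, C, D, E, F, G}.
No further FD applies.

{B, C, D, E, F, G}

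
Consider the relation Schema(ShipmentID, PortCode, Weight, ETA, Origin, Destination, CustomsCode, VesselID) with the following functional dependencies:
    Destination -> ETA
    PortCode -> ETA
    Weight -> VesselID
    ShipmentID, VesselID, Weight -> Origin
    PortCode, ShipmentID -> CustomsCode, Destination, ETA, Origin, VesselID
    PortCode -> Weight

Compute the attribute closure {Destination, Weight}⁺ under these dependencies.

Start with {Destination, Weight}.
Destination -> ETA applies; add {ETA} → now {Destination, ETA, Weight}.
Weight -> VesselID applies; add {VesselID} → now {Destination, ETA, VesselID, Weight}.
No further FD applies.

{Destination, ETA, VesselID, Weight}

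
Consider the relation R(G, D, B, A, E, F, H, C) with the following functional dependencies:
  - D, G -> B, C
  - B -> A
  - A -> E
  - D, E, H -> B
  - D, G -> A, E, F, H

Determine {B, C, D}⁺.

Start with {B, C, D}.
B -> A applies; add {A} → now {A, B, C, D}.
A -> E applies; add {E} → now {A, B, C, D, E}.
No further FD applies.

{A, B, C, D, E}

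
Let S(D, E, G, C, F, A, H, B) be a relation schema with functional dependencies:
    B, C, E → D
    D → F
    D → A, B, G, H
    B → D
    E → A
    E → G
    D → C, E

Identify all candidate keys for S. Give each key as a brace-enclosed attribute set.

{B} is a candidate key since {B}⁺ = {A, B, C, D, E, F, G, H} covers every attribute.
{D} is a candidate key since {D}⁺ = {A, B, C, D, E, F, G, H} covers every attribute.
These are minimal and exhaustive — every other superkey contains one of them.

{B}, {D}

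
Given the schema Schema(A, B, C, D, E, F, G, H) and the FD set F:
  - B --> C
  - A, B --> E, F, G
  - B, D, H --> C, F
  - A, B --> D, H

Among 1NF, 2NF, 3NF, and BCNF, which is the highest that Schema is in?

1NF

Candidate key: {A, B}. Prime attributes: {A, B}.
For B --> C we have {B}⁺ = {B, C}; {B} is not a superkey, so BCNF fails.
Because {C} is non-prime and the left side of B --> C is not a superkey, the relation is not in 3NF.
{B} is a proper subset of the key {A, B}, and {B}⁺ contains the non-prime attribute {C} — a partial dependency, so 2NF is violated.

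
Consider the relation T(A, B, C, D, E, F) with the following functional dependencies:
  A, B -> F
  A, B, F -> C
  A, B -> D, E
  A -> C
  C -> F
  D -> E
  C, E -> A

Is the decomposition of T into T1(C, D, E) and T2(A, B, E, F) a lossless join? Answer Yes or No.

No

Common attributes: {E}; their closure is {E}.
T1 ⊄ {E} and T2 ⊄ {E}, so the split is lossy.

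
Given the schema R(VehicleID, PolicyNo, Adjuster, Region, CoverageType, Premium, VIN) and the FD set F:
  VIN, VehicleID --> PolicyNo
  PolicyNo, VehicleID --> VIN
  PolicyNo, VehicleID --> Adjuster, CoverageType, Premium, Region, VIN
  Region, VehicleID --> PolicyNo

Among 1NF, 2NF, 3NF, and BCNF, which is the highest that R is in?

BCNF

Candidate keys: {PolicyNo, VehicleID}, {Region, VehicleID}, {VIN, VehicleID}. Prime attributes: {PolicyNo, Region, VIN, VehicleID}.
The left-hand side of every FD is a superkey, so BCNF is satisfied.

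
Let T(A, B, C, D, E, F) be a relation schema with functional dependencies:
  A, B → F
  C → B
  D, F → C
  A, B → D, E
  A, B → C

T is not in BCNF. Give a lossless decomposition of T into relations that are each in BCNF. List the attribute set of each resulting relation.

Candidate keys of the original relation: {A, B}, {A, C}, {A, D, F}.
{A, B, C, D, E, F}: {C} determines {B, C} here but is not a superkey — split on C → B, giving {B, C} and {A, C, D, E, F}.
{B, C} is in BCNF.
{A, C, D, E, F}: {D, F} determines {C, D, F} here but is not a superkey — split on D, F → C, giving {C, D, F} and {A, D, E, F}.
{C, D, F} is in BCNF.
{A, D, E, F} is in BCNF.

{A, D, E, F}; {B, C}; {C, D, F}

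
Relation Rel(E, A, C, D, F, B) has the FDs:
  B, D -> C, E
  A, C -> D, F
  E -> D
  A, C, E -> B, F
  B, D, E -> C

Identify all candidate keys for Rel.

Attributes never on any right-hand side: {A} — every candidate key must contain it.
{A, B, C}⁺ = {A, B, C, D, E, F}, which is every attribute, so {A, B, C} is a candidate key.
{A, B, D}⁺ = {A, B, C, D, E, F}, which is every attribute, so {A, B, D} is a candidate key.
{A, B, E}⁺ = {A, B, C, D, E, F}, which is every attribute, so {A, B, E} is a candidate key.
{A, C, E}⁺ = {A, B, C, D, E, F}, which is every attribute, so {A, C, E} is a candidate key.
No proper subset of any of these is a key, and no other minimal superkey exists.

{A, B, C}, {A, B, D}, {A, B, E}, {A, C, E}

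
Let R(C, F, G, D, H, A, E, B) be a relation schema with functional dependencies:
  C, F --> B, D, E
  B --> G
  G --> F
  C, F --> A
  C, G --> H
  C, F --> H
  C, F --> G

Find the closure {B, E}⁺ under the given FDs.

Start with {B, E}.
B --> G applies; add {G} → now {B, E, G}.
G --> F applies; add {F} → now {B, E, F, G}.
No further FD applies.

{B, E, F, G}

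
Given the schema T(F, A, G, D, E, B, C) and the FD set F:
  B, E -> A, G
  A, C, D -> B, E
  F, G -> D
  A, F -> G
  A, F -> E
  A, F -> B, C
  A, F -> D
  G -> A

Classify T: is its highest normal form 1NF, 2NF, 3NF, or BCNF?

3NF

Candidate keys: {A, F}, {B, E, F}, {F, G}. Prime attributes: {A, B, E, F, G}.
B, E -> A, G breaks BCNF: {B, E}⁺ = {A, B, E, G}, so {B, E} is not a superkey.
Since {A, G} ⊆ prime attributes and every other non-superkey FD also has a prime right side, the schema is in 3NF.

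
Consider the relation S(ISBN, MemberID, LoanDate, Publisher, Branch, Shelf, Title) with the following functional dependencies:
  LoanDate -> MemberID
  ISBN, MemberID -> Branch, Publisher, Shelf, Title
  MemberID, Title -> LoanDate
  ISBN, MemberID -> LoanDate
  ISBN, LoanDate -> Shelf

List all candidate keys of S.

{ISBN, LoanDate}, {ISBN, MemberID}

No FD produces {ISBN}, so it must be in every candidate key.
{ISBN, LoanDate} is a candidate key since {ISBN, LoanDate}⁺ = {Branch, ISBN, LoanDate, MemberID, Publisher, Shelf, Title} covers every attribute.
{ISBN, MemberID} is a candidate key since {ISBN, MemberID}⁺ = {Branch, ISBN, LoanDate, MemberID, Publisher, Shelf, Title} covers every attribute.
These are minimal and exhaustive — every other superkey contains one of them.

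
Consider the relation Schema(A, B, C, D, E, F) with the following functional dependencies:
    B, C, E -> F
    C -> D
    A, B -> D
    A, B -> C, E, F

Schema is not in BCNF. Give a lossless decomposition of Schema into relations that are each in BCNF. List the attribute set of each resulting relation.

Candidate key of the original relation: {A, B}.
Within {A, B, C, D, E, F}: {B, C, E}⁺ ∩ {A, B, C, D, E, F} = {B, C, D, E, F}, not the whole set, so B, C, E -> D, F violates BCNF; decompose into {B, C, D, E, F} and {A, B, C, E}.
Within {B, C, D, E, F}: {C}⁺ ∩ {B, C, D, E, F} = {C, D}, not the whole set, so C -> D violates BCNF; decompose into {C, D} and {B, C, E, F}.
{C, D} has no BCNF violation.
{B, C, E, F} has no BCNF violation.
{A, B, C, E} has no BCNF violation.

{A, B, C, E}; {B, C, E, F}; {C, D}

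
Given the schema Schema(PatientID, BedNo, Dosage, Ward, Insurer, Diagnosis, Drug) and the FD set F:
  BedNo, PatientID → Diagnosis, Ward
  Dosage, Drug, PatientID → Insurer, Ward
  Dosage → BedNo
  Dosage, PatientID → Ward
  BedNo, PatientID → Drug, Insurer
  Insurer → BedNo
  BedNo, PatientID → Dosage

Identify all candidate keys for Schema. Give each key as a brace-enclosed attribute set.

No FD produces {PatientID}, so it must be in every candidate key.
{BedNo, PatientID}⁺ = {BedNo, Diagnosis, Dosage, Drug, Insurer, PatientID, Ward} — all of the relation — so {BedNo, PatientID} is a candidate key.
{Dosage, PatientID}⁺ = {BedNo, Diagnosis, Dosage, Drug, Insurer, PatientID, Ward} — all of the relation — so {Dosage, PatientID} is a candidate key.
{Insurer, PatientID}⁺ = {BedNo, Diagnosis, Dosage, Drug, Insurer, PatientID, Ward} — all of the relation — so {Insurer, PatientID} is a candidate key.
No proper subset of any of these is a key, and no other minimal superkey exists.

{BedNo, PatientID}, {Dosage, PatientID}, {Insurer, PatientID}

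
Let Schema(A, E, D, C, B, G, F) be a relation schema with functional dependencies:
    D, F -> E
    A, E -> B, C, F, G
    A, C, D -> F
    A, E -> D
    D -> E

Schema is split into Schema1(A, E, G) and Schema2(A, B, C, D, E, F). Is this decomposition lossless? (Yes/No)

The shared attributes are {A, E} and {A, E}⁺ = {A, B, C, D, E, F, G}.
Schema1 is contained in that closure, so Schema1 ∩ Schema2 -> Schema1 holds and the join is lossless.

Yes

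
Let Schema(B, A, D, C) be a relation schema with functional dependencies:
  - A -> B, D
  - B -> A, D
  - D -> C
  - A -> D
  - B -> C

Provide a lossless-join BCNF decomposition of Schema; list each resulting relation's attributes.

Candidate keys of the original relation: {A}, {B}.
{A, B, C, D}: {D} determines {C, D} here but is not a superkey — split on D -> C, giving {C, D} and {A, B, D}.
{C, D} is in BCNF.
{A, B, D} is in BCNF.

{A, B, D}; {C, D}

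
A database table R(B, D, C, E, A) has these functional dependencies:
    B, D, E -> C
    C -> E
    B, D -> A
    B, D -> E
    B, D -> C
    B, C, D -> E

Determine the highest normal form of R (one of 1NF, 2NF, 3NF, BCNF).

2NF

Candidate key: {B, D}. Prime attributes: {B, D}.
C -> E breaks BCNF: {C}⁺ = {C, E}, so {C} is not a superkey.
C -> E has non-prime {E} on the right and a non-superkey on the left, so 3NF fails.
No proper subset of a key has a non-prime attribute in its closure, so there is no partial dependency; 2NF holds.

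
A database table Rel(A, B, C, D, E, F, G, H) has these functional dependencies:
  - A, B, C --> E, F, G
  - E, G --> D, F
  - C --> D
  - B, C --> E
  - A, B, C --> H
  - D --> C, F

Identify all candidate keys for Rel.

No FD produces {A, B}, so they must be in every candidate key.
{A, B, C}⁺ = {A, B, C, D, E, F, G, H}, which is every attribute, so {A, B, C} is a candidate key.
{A, B, D}⁺ = {A, B, C, D, E, F, G, H}, which is every attribute, so {A, B, D} is a candidate key.
{A, B, E, G}⁺ = {A, B, C, D, E, F, G, H}, which is every attribute, so {A, B, E, G} is a candidate key.
These are minimal and exhaustive — every other superkey contains one of them.

{A, B, C}, {A, B, D}, {A, B, E, G}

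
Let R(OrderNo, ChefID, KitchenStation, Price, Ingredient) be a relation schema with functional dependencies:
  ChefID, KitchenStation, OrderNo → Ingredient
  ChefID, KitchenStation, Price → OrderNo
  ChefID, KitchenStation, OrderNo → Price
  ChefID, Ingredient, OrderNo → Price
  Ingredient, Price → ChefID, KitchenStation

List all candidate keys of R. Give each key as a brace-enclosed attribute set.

{ChefID, Ingredient, OrderNo}, {ChefID, KitchenStation, OrderNo}, {ChefID, KitchenStation, Price}, {Ingredient, Price}

{Ingredient, Price} is a candidate key since {Ingredient, Price}⁺ = {ChefID, Ingredient, KitchenStation, OrderNo, Price} covers every attribute.
{ChefID, Ingredient, OrderNo} is a candidate key since {ChefID, Ingredient, OrderNo}⁺ = {ChefID, Ingredient, KitchenStation, OrderNo, Price} covers every attribute.
{ChefID, KitchenStation, OrderNo} is a candidate key since {ChefID, KitchenStation, OrderNo}⁺ = {ChefID, Ingredient, KitchenStation, OrderNo, Price} covers every attribute.
{ChefID, KitchenStation, Price} is a candidate key since {ChefID, KitchenStation, Price}⁺ = {ChefID, Ingredient, KitchenStation, OrderNo, Price} covers every attribute.
Any other superkey properly contains one of these, so there are no further candidate keys.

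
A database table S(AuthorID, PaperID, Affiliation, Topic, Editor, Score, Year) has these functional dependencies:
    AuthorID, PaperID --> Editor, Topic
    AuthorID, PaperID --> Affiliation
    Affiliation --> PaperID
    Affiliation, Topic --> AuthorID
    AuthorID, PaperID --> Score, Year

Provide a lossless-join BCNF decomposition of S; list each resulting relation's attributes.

{Affiliation, AuthorID, Editor, Score, Topic, Year}; {Affiliation, PaperID}

Candidate keys of the original relation: {Affiliation, AuthorID}, {Affiliation, Topic}, {AuthorID, PaperID}.
{Affiliation, AuthorID, Editor, PaperID, Score, Topic, Year}: {Affiliation} determines {Affiliation, PaperID} here but is not a superkey — split on Affiliation --> PaperID, giving {Affiliation, PaperID} and {Affiliation, AuthorID, Editor, Score, Topic, Year}.
{Affiliation, PaperID}: every determinant is a superkey — BCNF.
{Affiliation, AuthorID, Editor, Score, Topic, Year}: every determinant is a superkey — BCNF.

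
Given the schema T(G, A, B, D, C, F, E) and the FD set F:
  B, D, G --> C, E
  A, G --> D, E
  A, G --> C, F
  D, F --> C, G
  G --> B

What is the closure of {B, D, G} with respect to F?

Start with {B, D, G}.
B, D, G --> C, E applies; add {C, E} → now {B, C, D, E, G}.
No further FD applies.

{B, C, D, E, G}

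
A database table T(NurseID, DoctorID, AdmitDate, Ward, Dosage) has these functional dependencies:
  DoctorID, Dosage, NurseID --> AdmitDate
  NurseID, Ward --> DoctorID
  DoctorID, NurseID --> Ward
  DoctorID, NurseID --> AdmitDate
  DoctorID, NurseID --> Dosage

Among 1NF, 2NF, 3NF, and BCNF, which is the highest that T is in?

Candidate keys: {DoctorID, NurseID}, {NurseID, Ward}. Prime attributes: {DoctorID, NurseID, Ward}.
The left-hand side of every FD is a superkey, so BCNF is satisfied.

BCNF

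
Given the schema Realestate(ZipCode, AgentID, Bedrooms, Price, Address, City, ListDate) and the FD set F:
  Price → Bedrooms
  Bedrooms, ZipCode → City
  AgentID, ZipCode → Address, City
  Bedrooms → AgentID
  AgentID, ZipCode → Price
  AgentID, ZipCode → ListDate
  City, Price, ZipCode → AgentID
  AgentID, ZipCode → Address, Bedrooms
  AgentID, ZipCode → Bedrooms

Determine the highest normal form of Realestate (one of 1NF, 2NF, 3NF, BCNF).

3NF

Candidate keys: {AgentID, ZipCode}, {Bedrooms, ZipCode}, {Price, ZipCode}. Prime attributes: {AgentID, Bedrooms, Price, ZipCode}.
Price → Bedrooms: {Price}⁺ = {AgentID, Bedrooms, Price}, which is not all of the attributes, so the left side is not a superkey — BCNF is violated.
But every attribute on its right side ({Bedrooms}) is prime, and the same holds for every other non-superkey FD, so 3NF still holds.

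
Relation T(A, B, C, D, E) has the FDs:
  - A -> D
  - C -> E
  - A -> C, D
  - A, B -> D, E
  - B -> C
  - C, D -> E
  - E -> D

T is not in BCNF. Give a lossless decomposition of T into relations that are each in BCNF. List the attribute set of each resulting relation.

Candidate key of the original relation: {A, B}.
{A, B, C, D, E}: {A} determines {A, C, D, E} here but is not a superkey — split on A -> C, D, E, giving {A, C, D, E} and {A, B}.
{A, C, D, E}: {C} determines {C, D, E} here but is not a superkey — split on C -> D, E, giving {C, D, E} and {A, C}.
{C, D, E}: {E} determines {D, E} here but is not a superkey — split on E -> D, giving {D, E} and {C, E}.
{D, E} is in BCNF.
{C, E} is in BCNF.
{A, C} is in BCNF.
{A, B} is in BCNF.

{A, B}; {A, C}; {C, E}; {D, E}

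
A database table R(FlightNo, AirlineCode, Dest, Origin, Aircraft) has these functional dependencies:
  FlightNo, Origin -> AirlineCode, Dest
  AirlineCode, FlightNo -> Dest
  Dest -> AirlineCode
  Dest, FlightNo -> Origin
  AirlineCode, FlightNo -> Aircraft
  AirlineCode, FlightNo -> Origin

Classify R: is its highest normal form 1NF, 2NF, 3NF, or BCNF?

3NF

Candidate keys: {AirlineCode, FlightNo}, {Dest, FlightNo}, {FlightNo, Origin}. Prime attributes: {AirlineCode, Dest, FlightNo, Origin}.
For Dest -> AirlineCode we have {Dest}⁺ = {AirlineCode, Dest}; {Dest} is not a superkey, so BCNF fails.
Its right-hand attributes {AirlineCode} are all prime, as are those of every other non-superkey FD — the relation is in 3NF.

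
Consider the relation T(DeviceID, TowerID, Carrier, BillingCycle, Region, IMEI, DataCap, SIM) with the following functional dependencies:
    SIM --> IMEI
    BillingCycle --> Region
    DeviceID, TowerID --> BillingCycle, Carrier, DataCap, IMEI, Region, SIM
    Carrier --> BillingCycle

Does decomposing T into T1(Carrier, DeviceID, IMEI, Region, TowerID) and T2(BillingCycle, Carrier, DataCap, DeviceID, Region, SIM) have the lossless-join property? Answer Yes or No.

T1 ∩ T2 = {Carrier, DeviceID, Region}; its closure under F is {BillingCycle, Carrier, DeviceID, Region}.
The closure covers neither T1 nor T2 entirely; the join is not lossless.

No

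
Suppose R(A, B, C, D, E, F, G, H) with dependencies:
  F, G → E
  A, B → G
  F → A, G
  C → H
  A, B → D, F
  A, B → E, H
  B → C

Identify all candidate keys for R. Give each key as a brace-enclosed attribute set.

No FD produces {B}, so it must be in every candidate key.
Closure of {A, B} is {A, B, C, D, E, F, G, H}, the whole schema; {A, B} is a candidate key.
Closure of {B, F} is {A, B, C, D, E, F, G, H}, the whole schema; {B, F} is a candidate key.
These are minimal and exhaustive — every other superkey contains one of them.

{A, B}, {B, F}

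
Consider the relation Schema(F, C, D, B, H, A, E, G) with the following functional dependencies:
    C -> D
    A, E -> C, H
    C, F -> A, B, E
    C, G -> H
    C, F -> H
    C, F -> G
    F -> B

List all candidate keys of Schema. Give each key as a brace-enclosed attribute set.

{A, E, F}, {C, F}

No FD produces {F}, so it must be in every candidate key.
{C, F}⁺ = {A, B, C, D, E, F, G, H} — all of the relation — so {C, F} is a candidate key.
{A, E, F}⁺ = {A, B, C, D, E, F, G, H} — all of the relation — so {A, E, F} is a candidate key.
No proper subset of any of these is a key, and no other minimal superkey exists.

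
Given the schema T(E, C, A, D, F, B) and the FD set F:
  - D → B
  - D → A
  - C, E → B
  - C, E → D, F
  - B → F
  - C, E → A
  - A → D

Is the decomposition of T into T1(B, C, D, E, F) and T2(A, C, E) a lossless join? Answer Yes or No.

Yes

The shared attributes are {C, E} and {C, E}⁺ = {A, B, C, D, E, F}.
This includes all of T1, so the common attributes are a superkey of T1 — the join is lossless.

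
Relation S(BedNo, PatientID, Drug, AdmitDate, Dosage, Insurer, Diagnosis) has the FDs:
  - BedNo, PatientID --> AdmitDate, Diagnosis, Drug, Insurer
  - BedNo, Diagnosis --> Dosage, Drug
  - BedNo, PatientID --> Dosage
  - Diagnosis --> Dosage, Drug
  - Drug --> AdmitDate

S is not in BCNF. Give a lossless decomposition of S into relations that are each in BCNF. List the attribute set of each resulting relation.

Candidate key of the original relation: {BedNo, PatientID}.
In {AdmitDate, BedNo, Diagnosis, Dosage, Drug, Insurer, PatientID}, {BedNo, Diagnosis} is not a superkey ({BedNo, Diagnosis}⁺ restricted to this set is {AdmitDate, BedNo, Diagnosis, Dosage, Drug}), so split on BedNo, Diagnosis --> AdmitDate, Dosage, Drug into {AdmitDate, BedNo, Diagnosis, Dosage, Drug} and {BedNo, Diagnosis, Insurer, PatientID}.
In {AdmitDate, BedNo, Diagnosis, Dosage, Drug}, {Diagnosis} is not a superkey ({Diagnosis}⁺ restricted to this set is {AdmitDate, Diagnosis, Dosage, Drug}), so split on Diagnosis --> AdmitDate, Dosage, Drug into {AdmitDate, Diagnosis, Dosage, Drug} and {BedNo, Diagnosis}.
In {AdmitDate, Diagnosis, Dosage, Drug}, {Drug} is not a superkey ({Drug}⁺ restricted to this set is {AdmitDate, Drug}), so split on Drug --> AdmitDate into {AdmitDate, Drug} and {Diagnosis, Dosage, Drug}.
{AdmitDate, Drug} has no BCNF violation.
{Diagnosis, Dosage, Drug} has no BCNF violation.
{BedNo, Diagnosis} has no BCNF violation.
{BedNo, Diagnosis, Insurer, PatientID} has no BCNF violation.

{AdmitDate, Drug}; {BedNo, Diagnosis, Insurer, PatientID}; {Diagnosis, Dosage, Drug}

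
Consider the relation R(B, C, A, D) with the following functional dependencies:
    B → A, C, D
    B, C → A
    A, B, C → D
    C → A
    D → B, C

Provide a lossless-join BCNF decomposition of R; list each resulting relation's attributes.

Candidate keys of the original relation: {B}, {D}.
Within {A, B, C, D}: {C}⁺ ∩ {A, B, C, D} = {A, C}, not the whole set, so C → A violates BCNF; decompose into {A, C} and {B, C, D}.
{A, C} is in BCNF.
{B, C, D} is in BCNF.

{A, C}; {B, C, D}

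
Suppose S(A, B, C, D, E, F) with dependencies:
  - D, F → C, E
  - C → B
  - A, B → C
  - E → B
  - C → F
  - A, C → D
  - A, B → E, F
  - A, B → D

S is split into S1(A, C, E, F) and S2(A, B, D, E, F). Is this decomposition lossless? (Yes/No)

Yes

S1 ∩ S2 = {A, E, F}; its closure under F is {A, B, C, D, E, F}.
S1 is contained in that closure, so S1 ∩ S2 → S1 holds and the join is lossless.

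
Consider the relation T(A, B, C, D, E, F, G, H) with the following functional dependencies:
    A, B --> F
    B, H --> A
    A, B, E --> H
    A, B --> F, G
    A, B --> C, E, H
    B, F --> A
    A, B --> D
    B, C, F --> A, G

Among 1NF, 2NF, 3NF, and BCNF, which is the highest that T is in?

BCNF

Candidate keys: {A, B}, {B, F}, {B, H}. Prime attributes: {A, B, F, H}.
The left-hand side of every FD is a superkey, so BCNF is satisfied.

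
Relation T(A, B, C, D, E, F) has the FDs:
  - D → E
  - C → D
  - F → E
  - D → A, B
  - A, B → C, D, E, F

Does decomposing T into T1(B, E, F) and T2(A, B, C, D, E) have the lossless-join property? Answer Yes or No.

T1 ∩ T2 = {B, E}; its closure under F is {B, E}.
Neither T1 nor T2 is contained in that closure, so the decomposition is lossy.

No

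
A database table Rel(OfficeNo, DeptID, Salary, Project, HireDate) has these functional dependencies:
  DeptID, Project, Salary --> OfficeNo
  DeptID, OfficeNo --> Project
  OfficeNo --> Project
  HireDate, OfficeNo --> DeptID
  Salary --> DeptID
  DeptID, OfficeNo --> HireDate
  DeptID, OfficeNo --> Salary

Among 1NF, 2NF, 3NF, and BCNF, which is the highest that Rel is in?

3NF

Candidate keys: {DeptID, OfficeNo}, {HireDate, OfficeNo}, {OfficeNo, Salary}, {Project, Salary}. Prime attributes: {DeptID, HireDate, OfficeNo, Project, Salary}.
For OfficeNo --> Project we have {OfficeNo}⁺ = {OfficeNo, Project}; {OfficeNo} is not a superkey, so BCNF fails.
Since {Project} ⊆ prime attributes and every other non-superkey FD also has a prime right side, the schema is in 3NF.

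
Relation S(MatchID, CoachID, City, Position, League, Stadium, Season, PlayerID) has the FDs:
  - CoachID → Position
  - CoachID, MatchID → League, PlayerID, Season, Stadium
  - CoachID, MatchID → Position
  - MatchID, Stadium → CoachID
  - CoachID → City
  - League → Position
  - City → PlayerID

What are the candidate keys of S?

{CoachID, MatchID}, {MatchID, Stadium}

Attributes never on any right-hand side: {MatchID} — every candidate key must contain it.
{CoachID, MatchID} is a candidate key since {CoachID, MatchID}⁺ = {City, CoachID, League, MatchID, PlayerID, Position, Season, Stadium} covers every attribute.
{MatchID, Stadium} is a candidate key since {MatchID, Stadium}⁺ = {City, CoachID, League, MatchID, PlayerID, Position, Season, Stadium} covers every attribute.
Any other superkey properly contains one of these, so there are no further candidate keys.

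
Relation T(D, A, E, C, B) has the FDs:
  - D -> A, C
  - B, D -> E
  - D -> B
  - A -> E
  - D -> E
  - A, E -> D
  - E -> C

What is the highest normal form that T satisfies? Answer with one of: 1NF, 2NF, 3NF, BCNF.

Candidate keys: {A}, {D}. Prime attributes: {A, D}.
For E -> C we have {E}⁺ = {C, E}; {E} is not a superkey, so BCNF fails.
E -> C determines the non-prime attribute {C} from a non-superkey — 3NF is violated.
All keys have size 1, which rules out partial dependencies — 2NF is satisfied.

2NF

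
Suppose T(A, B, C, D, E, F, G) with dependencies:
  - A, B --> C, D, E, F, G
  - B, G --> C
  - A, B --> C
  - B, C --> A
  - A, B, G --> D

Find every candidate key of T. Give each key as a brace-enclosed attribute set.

{A, B}, {B, C}, {B, G}

No FD produces {B}, so it must be in every candidate key.
{A, B}⁺ = {A, B, C, D, E, F, G}, which is every attribute, so {A, B} is a candidate key.
{B, C}⁺ = {A, B, C, D, E, F, G}, which is every attribute, so {B, C} is a candidate key.
{B, G}⁺ = {A, B, C, D, E, F, G}, which is every attribute, so {B, G} is a candidate key.
No proper subset of any of these is a key, and no other minimal superkey exists.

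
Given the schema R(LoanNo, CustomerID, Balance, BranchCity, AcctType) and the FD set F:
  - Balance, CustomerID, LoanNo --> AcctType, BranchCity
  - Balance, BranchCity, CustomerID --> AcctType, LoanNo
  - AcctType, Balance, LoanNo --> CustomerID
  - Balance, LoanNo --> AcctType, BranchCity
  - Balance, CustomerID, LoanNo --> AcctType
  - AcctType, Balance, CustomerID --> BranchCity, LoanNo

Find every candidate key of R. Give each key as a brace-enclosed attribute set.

{AcctType, Balance, CustomerID}, {Balance, BranchCity, CustomerID}, {Balance, LoanNo}

Attributes never on any right-hand side: {Balance} — every candidate key must contain it.
{Balance, LoanNo} is a candidate key since {Balance, LoanNo}⁺ = {AcctType, Balance, BranchCity, CustomerID, LoanNo} covers every attribute.
{AcctType, Balance, CustomerID} is a candidate key since {AcctType, Balance, CustomerID}⁺ = {AcctType, Balance, BranchCity, CustomerID, LoanNo} covers every attribute.
{Balance, BranchCity, CustomerID} is a candidate key since {Balance, BranchCity, CustomerID}⁺ = {AcctType, Balance, BranchCity, CustomerID, LoanNo} covers every attribute.
No proper subset of any of these is a key, and no other minimal superkey exists.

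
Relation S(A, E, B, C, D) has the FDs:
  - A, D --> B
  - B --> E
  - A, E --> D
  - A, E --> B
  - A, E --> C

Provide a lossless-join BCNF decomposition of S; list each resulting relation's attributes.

{A, B, C, D}; {B, E}

Candidate keys of the original relation: {A, B}, {A, D}, {A, E}.
{A, B, C, D, E}: {B} determines {B, E} here but is not a superkey — split on B --> E, giving {B, E} and {A, B, C, D}.
{B, E} has no BCNF violation.
{A, B, C, D} has no BCNF violation.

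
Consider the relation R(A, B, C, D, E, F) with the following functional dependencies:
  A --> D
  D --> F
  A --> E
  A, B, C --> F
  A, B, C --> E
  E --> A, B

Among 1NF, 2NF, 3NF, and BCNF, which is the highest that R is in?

1NF

Candidate keys: {A, C}, {C, E}. Prime attributes: {A, C, E}.
A --> D: {A}⁺ = {A, B, D, E, F}, which is not all of the attributes, so the left side is not a superkey — BCNF is violated.
A --> D has non-prime {D} on the right and a non-superkey on the left, so 3NF fails.
The proper key subset {A} of {A, C} determines non-prime {B, D, F}, so the relation is not even in 2NF.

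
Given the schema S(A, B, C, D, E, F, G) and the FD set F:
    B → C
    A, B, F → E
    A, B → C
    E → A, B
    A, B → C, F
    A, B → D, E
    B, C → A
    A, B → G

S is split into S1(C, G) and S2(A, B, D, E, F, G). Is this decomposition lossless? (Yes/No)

No

The shared attributes are {G} and {G}⁺ = {G}.
S1 ⊄ {G} and S2 ⊄ {G}, so the split is lossy.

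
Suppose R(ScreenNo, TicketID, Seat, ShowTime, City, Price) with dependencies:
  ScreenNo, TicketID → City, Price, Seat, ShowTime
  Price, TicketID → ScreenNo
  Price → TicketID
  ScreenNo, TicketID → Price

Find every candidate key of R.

{Price}⁺ = {City, Price, ScreenNo, Seat, ShowTime, TicketID} — all of the relation — so {Price} is a candidate key.
{ScreenNo, TicketID}⁺ = {City, Price, ScreenNo, Seat, ShowTime, TicketID} — all of the relation — so {ScreenNo, TicketID} is a candidate key.
No proper subset of any of these is a key, and no other minimal superkey exists.

{Price}, {ScreenNo, TicketID}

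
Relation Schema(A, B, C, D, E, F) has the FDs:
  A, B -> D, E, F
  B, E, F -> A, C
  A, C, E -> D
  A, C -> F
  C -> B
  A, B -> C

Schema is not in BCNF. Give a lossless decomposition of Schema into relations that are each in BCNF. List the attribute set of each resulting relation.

Candidate keys of the original relation: {A, B}, {A, C}, {B, E, F}, {C, E, F}.
In {A, B, C, D, E, F}, {C} is not a superkey ({C}⁺ restricted to this set is {B, C}), so split on C -> B into {B, C} and {A, C, D, E, F}.
{B, C} is in BCNF.
{A, C, D, E, F} is in BCNF.

{A, C, D, E, F}; {B, C}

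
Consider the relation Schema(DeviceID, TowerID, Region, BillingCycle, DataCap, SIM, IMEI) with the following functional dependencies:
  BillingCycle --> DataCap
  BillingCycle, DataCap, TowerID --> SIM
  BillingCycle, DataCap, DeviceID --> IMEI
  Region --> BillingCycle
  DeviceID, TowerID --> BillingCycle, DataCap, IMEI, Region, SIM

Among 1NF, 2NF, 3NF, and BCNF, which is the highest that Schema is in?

Candidate key: {DeviceID, TowerID}. Prime attributes: {DeviceID, TowerID}.
BillingCycle --> DataCap breaks BCNF: {BillingCycle}⁺ = {BillingCycle, DataCap}, so {BillingCycle} is not a superkey.
Because {DataCap} is non-prime and the left side of BillingCycle --> DataCap is not a superkey, the relation is not in 3NF.
No non-prime attribute depends on a proper subset of any candidate key, so 2NF holds.

2NF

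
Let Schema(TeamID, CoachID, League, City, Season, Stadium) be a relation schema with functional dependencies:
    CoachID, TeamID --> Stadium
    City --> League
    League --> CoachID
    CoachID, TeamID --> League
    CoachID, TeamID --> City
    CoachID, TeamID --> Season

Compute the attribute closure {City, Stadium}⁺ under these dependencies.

Start with {City, Stadium}.
City --> League applies; add {League} → now {City, League, Stadium}.
League --> CoachID applies; add {CoachID} → now {City, CoachID, League, Stadium}.
No further FD applies.

{City, CoachID, League, Stadium}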